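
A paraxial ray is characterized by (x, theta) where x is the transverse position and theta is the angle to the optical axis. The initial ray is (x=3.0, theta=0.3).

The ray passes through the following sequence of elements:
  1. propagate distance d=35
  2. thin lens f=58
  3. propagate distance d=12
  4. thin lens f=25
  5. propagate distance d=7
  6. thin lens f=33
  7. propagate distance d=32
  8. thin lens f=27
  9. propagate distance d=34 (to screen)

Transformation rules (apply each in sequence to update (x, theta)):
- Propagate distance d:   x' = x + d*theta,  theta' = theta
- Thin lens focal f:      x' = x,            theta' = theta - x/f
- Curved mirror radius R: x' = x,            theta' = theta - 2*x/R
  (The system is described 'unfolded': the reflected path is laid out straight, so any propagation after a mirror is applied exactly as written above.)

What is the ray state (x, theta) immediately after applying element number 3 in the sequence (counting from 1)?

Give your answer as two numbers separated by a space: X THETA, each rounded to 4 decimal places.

Initial: x=3.0000 theta=0.3000
After 1 (propagate distance d=35): x=13.5000 theta=0.3000
After 2 (thin lens f=58): x=13.5000 theta=39/580 (≈0.0672)
After 3 (propagate distance d=12): x=4149/290 (≈14.3069) theta=39/580 (≈0.0672)
Rounded to 4 decimal places: x = 14.3069, theta = 0.0672

Answer: 14.3069 0.0672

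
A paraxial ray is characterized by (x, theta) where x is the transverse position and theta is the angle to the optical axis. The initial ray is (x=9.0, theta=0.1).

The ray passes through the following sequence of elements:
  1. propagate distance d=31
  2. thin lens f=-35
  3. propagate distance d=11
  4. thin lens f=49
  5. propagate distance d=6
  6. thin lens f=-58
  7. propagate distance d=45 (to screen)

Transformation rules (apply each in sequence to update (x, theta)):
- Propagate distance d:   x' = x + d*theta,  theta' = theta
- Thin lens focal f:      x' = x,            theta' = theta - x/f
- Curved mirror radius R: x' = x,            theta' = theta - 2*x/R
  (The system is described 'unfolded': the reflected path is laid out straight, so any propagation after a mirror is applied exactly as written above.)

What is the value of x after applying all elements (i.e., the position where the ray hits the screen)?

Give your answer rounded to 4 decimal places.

Initial: x=9.0000 theta=0.1000
After 1 (propagate distance d=31): x=12.1000 theta=0.1000
After 2 (thin lens f=-35): x=12.1000 theta=78/175 (≈0.4457)
After 3 (propagate distance d=11): x=5951/350 (≈17.0029) theta=78/175 (≈0.4457)
After 4 (thin lens f=49): x=5951/350 (≈17.0029) theta=1693/17150 (≈0.0987)
After 5 (propagate distance d=6): x=301757/17150 (≈17.5952) theta=1693/17150 (≈0.0987)
After 6 (thin lens f=-58): x=301757/17150 (≈17.5952) theta=399951/994700 (≈0.4021)
After 7 (propagate distance d=45 (to screen)): x=35499701/994700 (≈35.6889) theta=399951/994700 (≈0.4021)
Rounded to 4 decimal places: x = 35.6889

Answer: 35.6889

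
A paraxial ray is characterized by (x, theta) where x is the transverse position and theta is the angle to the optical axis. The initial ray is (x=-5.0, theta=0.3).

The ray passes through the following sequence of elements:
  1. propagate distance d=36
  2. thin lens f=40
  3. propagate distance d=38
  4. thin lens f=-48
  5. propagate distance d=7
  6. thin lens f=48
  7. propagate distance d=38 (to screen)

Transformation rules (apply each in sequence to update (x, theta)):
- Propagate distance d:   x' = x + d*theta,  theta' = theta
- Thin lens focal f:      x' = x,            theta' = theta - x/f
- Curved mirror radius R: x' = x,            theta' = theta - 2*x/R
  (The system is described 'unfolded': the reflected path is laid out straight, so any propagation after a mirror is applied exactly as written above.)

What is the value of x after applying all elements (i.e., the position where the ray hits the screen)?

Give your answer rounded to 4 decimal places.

Answer: 18.1612

Derivation:
Initial: x=-5.0000 theta=0.3000
After 1 (propagate distance d=36): x=5.8000 theta=0.3000
After 2 (thin lens f=40): x=5.8000 theta=0.1550
After 3 (propagate distance d=38): x=11.6900 theta=0.1550
After 4 (thin lens f=-48): x=11.6900 theta=1913/4800 (≈0.3985)
After 5 (propagate distance d=7): x=69503/4800 (≈14.4798) theta=1913/4800 (≈0.3985)
After 6 (thin lens f=48): x=69503/4800 (≈14.4798) theta=22321/230400 (≈0.0969)
After 7 (propagate distance d=38 (to screen)): x=2092171/115200 (≈18.1612) theta=22321/230400 (≈0.0969)
Rounded to 4 decimal places: x = 18.1612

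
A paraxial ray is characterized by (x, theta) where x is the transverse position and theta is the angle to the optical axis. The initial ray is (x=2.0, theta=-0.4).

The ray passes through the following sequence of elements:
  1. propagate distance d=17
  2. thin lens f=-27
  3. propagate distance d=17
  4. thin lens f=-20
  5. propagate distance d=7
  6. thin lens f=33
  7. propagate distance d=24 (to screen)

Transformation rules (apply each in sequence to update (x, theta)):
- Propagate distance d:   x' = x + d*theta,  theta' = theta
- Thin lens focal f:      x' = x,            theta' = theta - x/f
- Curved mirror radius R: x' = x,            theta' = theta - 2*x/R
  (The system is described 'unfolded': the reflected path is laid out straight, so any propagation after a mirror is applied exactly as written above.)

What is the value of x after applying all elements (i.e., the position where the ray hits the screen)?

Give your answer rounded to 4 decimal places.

Answer: -37.9000

Derivation:
Initial: x=2.0000 theta=-0.4000
After 1 (propagate distance d=17): x=-4.8000 theta=-0.4000
After 2 (thin lens f=-27): x=-4.8000 theta=-26/45 (≈-0.5778)
After 3 (propagate distance d=17): x=-658/45 (≈-14.6222) theta=-26/45 (≈-0.5778)
After 4 (thin lens f=-20): x=-658/45 (≈-14.6222) theta=-589/450 (≈-1.3089)
After 5 (propagate distance d=7): x=-10703/450 (≈-23.7844) theta=-589/450 (≈-1.3089)
After 6 (thin lens f=33): x=-10703/450 (≈-23.7844) theta=-397/675 (≈-0.5881)
After 7 (propagate distance d=24 (to screen)): x=-37.9000 theta=-397/675 (≈-0.5881)
Rounded to 4 decimal places: x = -37.9000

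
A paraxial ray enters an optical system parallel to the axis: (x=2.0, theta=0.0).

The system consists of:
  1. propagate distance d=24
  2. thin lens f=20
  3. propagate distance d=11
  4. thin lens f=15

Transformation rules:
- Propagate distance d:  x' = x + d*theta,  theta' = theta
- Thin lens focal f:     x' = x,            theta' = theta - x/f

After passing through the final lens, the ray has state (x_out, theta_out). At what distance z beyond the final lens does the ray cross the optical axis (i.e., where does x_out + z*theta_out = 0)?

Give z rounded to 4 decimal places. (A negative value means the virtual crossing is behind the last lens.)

Initial: x=2.0000 theta=0.0000
After 1 (propagate distance d=24): x=2.0000 theta=0.0000
After 2 (thin lens f=20): x=2.0000 theta=-0.1000
After 3 (propagate distance d=11): x=0.9000 theta=-0.1000
After 4 (thin lens f=15): x=0.9000 theta=-0.1600
z_focus = -x_out/theta_out = -(0.9000)/(-0.1600) = 5.6250
Rounded to 4 decimal places: z = 5.6250

Answer: 5.6250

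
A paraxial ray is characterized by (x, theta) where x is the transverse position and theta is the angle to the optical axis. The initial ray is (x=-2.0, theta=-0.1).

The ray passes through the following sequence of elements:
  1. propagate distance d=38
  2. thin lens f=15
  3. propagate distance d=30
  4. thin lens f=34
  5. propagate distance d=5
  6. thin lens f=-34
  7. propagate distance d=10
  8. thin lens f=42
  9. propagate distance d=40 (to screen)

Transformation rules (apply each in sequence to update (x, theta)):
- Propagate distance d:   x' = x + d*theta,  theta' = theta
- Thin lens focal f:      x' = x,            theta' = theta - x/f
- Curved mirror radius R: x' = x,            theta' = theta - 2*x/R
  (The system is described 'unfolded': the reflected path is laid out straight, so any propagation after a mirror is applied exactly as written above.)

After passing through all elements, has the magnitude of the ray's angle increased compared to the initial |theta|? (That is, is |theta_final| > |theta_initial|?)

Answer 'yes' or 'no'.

Answer: yes

Derivation:
Initial: x=-2.0000 theta=-0.1000
After 1 (propagate distance d=38): x=-5.8000 theta=-0.1000
After 2 (thin lens f=15): x=-5.8000 theta=43/150 (≈0.2867)
After 3 (propagate distance d=30): x=2.8000 theta=43/150 (≈0.2867)
After 4 (thin lens f=34): x=2.8000 theta=521/2550 (≈0.2043)
After 5 (propagate distance d=5): x=1949/510 (≈3.8216) theta=521/2550 (≈0.2043)
After 6 (thin lens f=-34): x=1949/510 (≈3.8216) theta=9153/28900 (≈0.3167)
After 7 (propagate distance d=10): x=30296/4335 (≈6.9887) theta=9153/28900 (≈0.3167)
After 8 (thin lens f=42): x=30296/4335 (≈6.9887) theta=39097/260100 (≈0.1503)
After 9 (propagate distance d=40 (to screen)): x=9946/765 (≈13.0013) theta=39097/260100 (≈0.1503)
|theta_initial|=0.1000 |theta_final|=39097/260100 (≈0.1503) -> increased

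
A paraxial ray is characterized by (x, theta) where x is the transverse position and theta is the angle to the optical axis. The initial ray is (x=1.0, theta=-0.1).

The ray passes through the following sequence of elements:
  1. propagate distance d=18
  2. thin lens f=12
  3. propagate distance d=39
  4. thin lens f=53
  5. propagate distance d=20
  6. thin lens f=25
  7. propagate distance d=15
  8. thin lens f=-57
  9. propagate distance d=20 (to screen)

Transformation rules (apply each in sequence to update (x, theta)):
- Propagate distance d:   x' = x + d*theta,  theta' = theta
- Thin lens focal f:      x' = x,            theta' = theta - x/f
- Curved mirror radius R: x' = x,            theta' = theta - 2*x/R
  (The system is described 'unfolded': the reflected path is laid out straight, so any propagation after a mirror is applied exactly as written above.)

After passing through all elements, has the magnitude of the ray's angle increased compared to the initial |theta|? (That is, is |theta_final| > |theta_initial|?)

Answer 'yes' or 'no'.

Initial: x=1.0000 theta=-0.1000
After 1 (propagate distance d=18): x=-0.8000 theta=-0.1000
After 2 (thin lens f=12): x=-0.8000 theta=-1/30 (≈-0.0333)
After 3 (propagate distance d=39): x=-2.1000 theta=-1/30 (≈-0.0333)
After 4 (thin lens f=53): x=-2.1000 theta=1/159 (≈0.0063)
After 5 (propagate distance d=20): x=-3139/1590 (≈-1.9742) theta=1/159 (≈0.0063)
After 6 (thin lens f=25): x=-3139/1590 (≈-1.9742) theta=3389/39750 (≈0.0853)
After 7 (propagate distance d=15): x=-2764/3975 (≈-0.6953) theta=3389/39750 (≈0.0853)
After 8 (thin lens f=-57): x=-2764/3975 (≈-0.6953) theta=165533/2265750 (≈0.0731)
After 9 (propagate distance d=20 (to screen)): x=173518/226575 (≈0.7658) theta=165533/2265750 (≈0.0731)
|theta_initial|=0.1000 |theta_final|=165533/2265750 (≈0.0731) -> not increased

Answer: no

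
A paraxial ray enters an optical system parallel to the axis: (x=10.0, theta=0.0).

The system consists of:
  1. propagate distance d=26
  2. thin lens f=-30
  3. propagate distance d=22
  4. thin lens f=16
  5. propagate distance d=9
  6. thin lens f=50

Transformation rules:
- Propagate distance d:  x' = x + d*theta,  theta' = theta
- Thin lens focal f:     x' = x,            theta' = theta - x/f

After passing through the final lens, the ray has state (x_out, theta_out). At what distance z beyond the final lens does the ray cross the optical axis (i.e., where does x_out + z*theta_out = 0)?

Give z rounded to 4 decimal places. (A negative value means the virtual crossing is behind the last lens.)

Initial: x=10.0000 theta=0.0000
After 1 (propagate distance d=26): x=10.0000 theta=0.0000
After 2 (thin lens f=-30): x=10.0000 theta=1/3 (≈0.3333)
After 3 (propagate distance d=22): x=52/3 (≈17.3333) theta=1/3 (≈0.3333)
After 4 (thin lens f=16): x=52/3 (≈17.3333) theta=-0.7500
After 5 (propagate distance d=9): x=127/12 (≈10.5833) theta=-0.7500
After 6 (thin lens f=50): x=127/12 (≈10.5833) theta=-577/600 (≈-0.9617)
z_focus = -x_out/theta_out = -(127/12)/(-577/600) = 6350/577 ≈ 11.0052
Rounded to 4 decimal places: z = 11.0052

Answer: 11.0052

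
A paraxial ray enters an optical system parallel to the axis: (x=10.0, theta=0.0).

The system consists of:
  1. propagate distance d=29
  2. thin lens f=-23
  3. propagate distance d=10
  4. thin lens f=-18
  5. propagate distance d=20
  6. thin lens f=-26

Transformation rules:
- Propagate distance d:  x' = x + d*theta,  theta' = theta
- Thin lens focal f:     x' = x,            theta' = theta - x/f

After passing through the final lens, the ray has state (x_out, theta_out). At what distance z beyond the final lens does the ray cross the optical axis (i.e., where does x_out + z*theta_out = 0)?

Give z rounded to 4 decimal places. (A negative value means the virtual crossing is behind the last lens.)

Initial: x=10.0000 theta=0.0000
After 1 (propagate distance d=29): x=10.0000 theta=0.0000
After 2 (thin lens f=-23): x=10.0000 theta=10/23 (≈0.4348)
After 3 (propagate distance d=10): x=330/23 (≈14.3478) theta=10/23 (≈0.4348)
After 4 (thin lens f=-18): x=330/23 (≈14.3478) theta=85/69 (≈1.2319)
After 5 (propagate distance d=20): x=2690/69 (≈38.9855) theta=85/69 (≈1.2319)
After 6 (thin lens f=-26): x=2690/69 (≈38.9855) theta=2450/897 (≈2.7313)
z_focus = -x_out/theta_out = -(2690/69)/(2450/897) = -3497/245 ≈ -14.2735
Rounded to 4 decimal places: z = -14.2735

Answer: -14.2735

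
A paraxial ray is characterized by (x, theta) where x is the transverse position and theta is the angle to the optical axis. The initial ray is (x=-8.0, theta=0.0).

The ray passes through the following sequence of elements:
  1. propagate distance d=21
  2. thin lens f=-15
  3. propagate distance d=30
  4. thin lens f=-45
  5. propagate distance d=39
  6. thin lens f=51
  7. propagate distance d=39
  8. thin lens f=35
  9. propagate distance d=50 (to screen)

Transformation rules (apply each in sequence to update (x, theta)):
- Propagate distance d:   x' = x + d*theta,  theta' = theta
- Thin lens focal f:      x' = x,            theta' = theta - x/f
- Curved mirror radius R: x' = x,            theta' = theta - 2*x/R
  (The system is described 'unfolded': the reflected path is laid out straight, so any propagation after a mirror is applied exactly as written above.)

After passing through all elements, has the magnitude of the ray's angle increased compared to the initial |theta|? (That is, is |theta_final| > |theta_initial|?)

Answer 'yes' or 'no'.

Initial: x=-8.0000 theta=0.0000
After 1 (propagate distance d=21): x=-8.0000 theta=0.0000
After 2 (thin lens f=-15): x=-8.0000 theta=-8/15 (≈-0.5333)
After 3 (propagate distance d=30): x=-24.0000 theta=-8/15 (≈-0.5333)
After 4 (thin lens f=-45): x=-24.0000 theta=-16/15 (≈-1.0667)
After 5 (propagate distance d=39): x=-65.6000 theta=-16/15 (≈-1.0667)
After 6 (thin lens f=51): x=-65.6000 theta=56/255 (≈0.2196)
After 7 (propagate distance d=39): x=-4848/85 (≈-57.0353) theta=56/255 (≈0.2196)
After 8 (thin lens f=35): x=-4848/85 (≈-57.0353) theta=16504/8925 (≈1.8492)
After 9 (propagate distance d=50 (to screen)): x=63232/1785 (≈35.4241) theta=16504/8925 (≈1.8492)
|theta_initial|=0.0000 |theta_final|=16504/8925 (≈1.8492) -> increased

Answer: yes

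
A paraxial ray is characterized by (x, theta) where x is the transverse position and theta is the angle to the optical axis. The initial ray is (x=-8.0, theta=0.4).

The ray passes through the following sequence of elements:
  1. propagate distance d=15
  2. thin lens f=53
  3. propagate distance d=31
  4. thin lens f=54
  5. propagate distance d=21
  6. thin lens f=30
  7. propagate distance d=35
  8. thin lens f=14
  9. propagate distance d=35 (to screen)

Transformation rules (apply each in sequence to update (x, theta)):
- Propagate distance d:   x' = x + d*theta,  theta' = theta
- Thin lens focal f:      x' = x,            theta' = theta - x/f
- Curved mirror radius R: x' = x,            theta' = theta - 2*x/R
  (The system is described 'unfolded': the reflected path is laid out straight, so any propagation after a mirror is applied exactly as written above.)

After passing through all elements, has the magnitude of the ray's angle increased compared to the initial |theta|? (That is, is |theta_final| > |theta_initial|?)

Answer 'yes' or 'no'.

Answer: yes

Derivation:
Initial: x=-8.0000 theta=0.4000
After 1 (propagate distance d=15): x=-2.0000 theta=0.4000
After 2 (thin lens f=53): x=-2.0000 theta=116/265 (≈0.4377)
After 3 (propagate distance d=31): x=3066/265 (≈11.5698) theta=116/265 (≈0.4377)
After 4 (thin lens f=54): x=3066/265 (≈11.5698) theta=533/2385 (≈0.2235)
After 5 (propagate distance d=21): x=12929/795 (≈16.2629) theta=533/2385 (≈0.2235)
After 6 (thin lens f=30): x=12929/795 (≈16.2629) theta=-2533/7950 (≈-0.3186)
After 7 (propagate distance d=35): x=2709/530 (≈5.1113) theta=-2533/7950 (≈-0.3186)
After 8 (thin lens f=14): x=2709/530 (≈5.1113) theta=-10871/15900 (≈-0.6837)
After 9 (propagate distance d=35 (to screen)): x=-59843/3180 (≈-18.8186) theta=-10871/15900 (≈-0.6837)
|theta_initial|=0.4000 |theta_final|=10871/15900 (≈0.6837) -> increased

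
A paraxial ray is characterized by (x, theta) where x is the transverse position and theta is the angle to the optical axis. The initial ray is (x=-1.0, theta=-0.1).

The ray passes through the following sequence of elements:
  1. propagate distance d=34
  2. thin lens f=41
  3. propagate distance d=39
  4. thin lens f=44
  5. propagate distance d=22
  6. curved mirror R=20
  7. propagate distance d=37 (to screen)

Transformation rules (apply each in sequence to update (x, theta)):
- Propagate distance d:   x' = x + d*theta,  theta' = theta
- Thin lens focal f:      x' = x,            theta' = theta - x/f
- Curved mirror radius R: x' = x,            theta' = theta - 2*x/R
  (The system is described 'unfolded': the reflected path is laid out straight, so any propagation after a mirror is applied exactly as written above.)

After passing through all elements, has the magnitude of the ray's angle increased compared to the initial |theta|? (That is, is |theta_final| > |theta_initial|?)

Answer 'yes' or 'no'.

Initial: x=-1.0000 theta=-0.1000
After 1 (propagate distance d=34): x=-4.4000 theta=-0.1000
After 2 (thin lens f=41): x=-4.4000 theta=3/410 (≈0.0073)
After 3 (propagate distance d=39): x=-1687/410 (≈-4.1146) theta=3/410 (≈0.0073)
After 4 (thin lens f=44): x=-1687/410 (≈-4.1146) theta=1819/18040 (≈0.1008)
After 5 (propagate distance d=22): x=-311/164 (≈-1.8963) theta=1819/18040 (≈0.1008)
After 6 (curved mirror R=20): x=-311/164 (≈-1.8963) theta=131/451 (≈0.2905)
After 7 (propagate distance d=37 (to screen)): x=15967/1804 (≈8.8509) theta=131/451 (≈0.2905)
|theta_initial|=0.1000 |theta_final|=131/451 (≈0.2905) -> increased

Answer: yes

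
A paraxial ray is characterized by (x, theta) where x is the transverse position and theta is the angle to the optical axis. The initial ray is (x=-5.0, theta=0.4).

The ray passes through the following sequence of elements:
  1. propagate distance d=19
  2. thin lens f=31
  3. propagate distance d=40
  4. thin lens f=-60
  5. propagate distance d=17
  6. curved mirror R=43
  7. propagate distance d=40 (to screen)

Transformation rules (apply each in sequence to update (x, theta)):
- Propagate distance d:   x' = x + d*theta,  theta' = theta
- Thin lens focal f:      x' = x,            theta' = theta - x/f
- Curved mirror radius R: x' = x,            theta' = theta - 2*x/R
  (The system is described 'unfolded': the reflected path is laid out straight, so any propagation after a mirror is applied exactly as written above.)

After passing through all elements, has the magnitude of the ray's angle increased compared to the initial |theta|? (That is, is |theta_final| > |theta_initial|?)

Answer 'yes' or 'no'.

Answer: yes

Derivation:
Initial: x=-5.0000 theta=0.4000
After 1 (propagate distance d=19): x=2.6000 theta=0.4000
After 2 (thin lens f=31): x=2.6000 theta=49/155 (≈0.3161)
After 3 (propagate distance d=40): x=2363/155 (≈15.2452) theta=49/155 (≈0.3161)
After 4 (thin lens f=-60): x=2363/155 (≈15.2452) theta=5303/9300 (≈0.5702)
After 5 (propagate distance d=17): x=231931/9300 (≈24.9388) theta=5303/9300 (≈0.5702)
After 6 (curved mirror R=43): x=231931/9300 (≈24.9388) theta=-78611/133300 (≈-0.5897)
After 7 (propagate distance d=40 (to screen)): x=539713/399900 (≈1.3496) theta=-78611/133300 (≈-0.5897)
|theta_initial|=0.4000 |theta_final|=78611/133300 (≈0.5897) -> increased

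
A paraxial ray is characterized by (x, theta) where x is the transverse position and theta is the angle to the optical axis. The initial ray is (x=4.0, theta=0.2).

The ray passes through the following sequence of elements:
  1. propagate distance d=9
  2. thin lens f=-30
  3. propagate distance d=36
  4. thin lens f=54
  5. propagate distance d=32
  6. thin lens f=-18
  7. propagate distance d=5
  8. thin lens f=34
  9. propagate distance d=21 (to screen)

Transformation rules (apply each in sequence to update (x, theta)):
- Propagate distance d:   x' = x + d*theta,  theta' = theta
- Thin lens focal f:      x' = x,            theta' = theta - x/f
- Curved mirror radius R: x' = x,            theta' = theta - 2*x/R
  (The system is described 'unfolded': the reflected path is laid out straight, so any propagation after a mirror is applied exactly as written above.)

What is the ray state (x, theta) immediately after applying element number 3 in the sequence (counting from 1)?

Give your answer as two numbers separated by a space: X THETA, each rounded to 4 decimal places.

Initial: x=4.0000 theta=0.2000
After 1 (propagate distance d=9): x=5.8000 theta=0.2000
After 2 (thin lens f=-30): x=5.8000 theta=59/150 (≈0.3933)
After 3 (propagate distance d=36): x=19.9600 theta=59/150 (≈0.3933)
Rounded to 4 decimal places: x = 19.9600, theta = 0.3933

Answer: 19.9600 0.3933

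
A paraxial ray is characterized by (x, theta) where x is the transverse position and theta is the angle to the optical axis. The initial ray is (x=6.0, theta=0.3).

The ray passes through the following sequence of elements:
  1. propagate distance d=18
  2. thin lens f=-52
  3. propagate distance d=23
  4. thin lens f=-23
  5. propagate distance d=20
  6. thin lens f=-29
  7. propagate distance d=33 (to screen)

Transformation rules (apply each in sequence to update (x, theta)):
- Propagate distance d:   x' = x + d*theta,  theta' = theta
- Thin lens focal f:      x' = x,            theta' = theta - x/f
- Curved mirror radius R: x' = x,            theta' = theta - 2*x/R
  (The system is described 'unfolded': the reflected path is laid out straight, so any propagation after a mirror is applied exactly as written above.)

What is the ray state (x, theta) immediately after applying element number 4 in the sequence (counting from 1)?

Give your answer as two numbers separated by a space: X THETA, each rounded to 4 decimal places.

Initial: x=6.0000 theta=0.3000
After 1 (propagate distance d=18): x=11.4000 theta=0.3000
After 2 (thin lens f=-52): x=11.4000 theta=27/52 (≈0.5192)
After 3 (propagate distance d=23): x=6069/260 (≈23.3423) theta=27/52 (≈0.5192)
After 4 (thin lens f=-23): x=6069/260 (≈23.3423) theta=4587/2990 (≈1.5341)
Rounded to 4 decimal places: x = 23.3423, theta = 1.5341

Answer: 23.3423 1.5341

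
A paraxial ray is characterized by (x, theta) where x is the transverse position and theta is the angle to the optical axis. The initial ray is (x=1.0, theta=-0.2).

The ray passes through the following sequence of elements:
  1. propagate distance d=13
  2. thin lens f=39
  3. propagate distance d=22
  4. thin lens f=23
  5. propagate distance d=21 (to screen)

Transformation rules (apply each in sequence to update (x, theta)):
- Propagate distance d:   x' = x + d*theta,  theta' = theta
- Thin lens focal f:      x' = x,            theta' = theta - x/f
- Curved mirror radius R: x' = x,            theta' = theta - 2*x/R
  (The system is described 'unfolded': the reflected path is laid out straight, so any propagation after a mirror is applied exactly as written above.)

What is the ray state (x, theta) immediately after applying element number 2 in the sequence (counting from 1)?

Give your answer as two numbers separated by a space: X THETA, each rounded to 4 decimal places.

Initial: x=1.0000 theta=-0.2000
After 1 (propagate distance d=13): x=-1.6000 theta=-0.2000
After 2 (thin lens f=39): x=-1.6000 theta=-31/195 (≈-0.1590)
Rounded to 4 decimal places: x = -1.6000, theta = -0.1590

Answer: -1.6000 -0.1590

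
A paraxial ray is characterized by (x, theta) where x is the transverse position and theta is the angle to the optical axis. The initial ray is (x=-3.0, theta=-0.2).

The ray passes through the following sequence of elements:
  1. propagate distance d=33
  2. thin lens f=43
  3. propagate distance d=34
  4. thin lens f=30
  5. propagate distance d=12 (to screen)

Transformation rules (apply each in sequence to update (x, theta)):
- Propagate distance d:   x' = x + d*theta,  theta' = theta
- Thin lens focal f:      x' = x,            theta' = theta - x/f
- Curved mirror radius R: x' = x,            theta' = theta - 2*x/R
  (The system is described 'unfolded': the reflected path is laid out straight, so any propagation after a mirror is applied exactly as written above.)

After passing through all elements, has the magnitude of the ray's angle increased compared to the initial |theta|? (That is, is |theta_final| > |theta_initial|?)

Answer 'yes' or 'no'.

Initial: x=-3.0000 theta=-0.2000
After 1 (propagate distance d=33): x=-9.6000 theta=-0.2000
After 2 (thin lens f=43): x=-9.6000 theta=1/43 (≈0.0233)
After 3 (propagate distance d=34): x=-1894/215 (≈-8.8093) theta=1/43 (≈0.0233)
After 4 (thin lens f=30): x=-1894/215 (≈-8.8093) theta=1022/3225 (≈0.3169)
After 5 (propagate distance d=12 (to screen)): x=-5382/1075 (≈-5.0065) theta=1022/3225 (≈0.3169)
|theta_initial|=0.2000 |theta_final|=1022/3225 (≈0.3169) -> increased

Answer: yes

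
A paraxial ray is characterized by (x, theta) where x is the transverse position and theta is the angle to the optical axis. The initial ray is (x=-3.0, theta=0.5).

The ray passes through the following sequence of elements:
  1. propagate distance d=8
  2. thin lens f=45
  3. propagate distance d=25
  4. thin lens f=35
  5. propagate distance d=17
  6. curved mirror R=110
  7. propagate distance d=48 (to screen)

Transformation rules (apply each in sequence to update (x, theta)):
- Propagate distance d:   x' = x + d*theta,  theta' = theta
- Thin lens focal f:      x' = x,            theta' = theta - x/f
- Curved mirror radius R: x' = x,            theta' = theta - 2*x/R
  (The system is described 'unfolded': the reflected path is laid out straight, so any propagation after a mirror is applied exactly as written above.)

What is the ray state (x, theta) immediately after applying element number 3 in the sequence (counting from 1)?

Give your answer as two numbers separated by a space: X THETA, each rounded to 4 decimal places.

Answer: 12.9444 0.4778

Derivation:
Initial: x=-3.0000 theta=0.5000
After 1 (propagate distance d=8): x=1.0000 theta=0.5000
After 2 (thin lens f=45): x=1.0000 theta=43/90 (≈0.4778)
After 3 (propagate distance d=25): x=233/18 (≈12.9444) theta=43/90 (≈0.4778)
Rounded to 4 decimal places: x = 12.9444, theta = 0.4778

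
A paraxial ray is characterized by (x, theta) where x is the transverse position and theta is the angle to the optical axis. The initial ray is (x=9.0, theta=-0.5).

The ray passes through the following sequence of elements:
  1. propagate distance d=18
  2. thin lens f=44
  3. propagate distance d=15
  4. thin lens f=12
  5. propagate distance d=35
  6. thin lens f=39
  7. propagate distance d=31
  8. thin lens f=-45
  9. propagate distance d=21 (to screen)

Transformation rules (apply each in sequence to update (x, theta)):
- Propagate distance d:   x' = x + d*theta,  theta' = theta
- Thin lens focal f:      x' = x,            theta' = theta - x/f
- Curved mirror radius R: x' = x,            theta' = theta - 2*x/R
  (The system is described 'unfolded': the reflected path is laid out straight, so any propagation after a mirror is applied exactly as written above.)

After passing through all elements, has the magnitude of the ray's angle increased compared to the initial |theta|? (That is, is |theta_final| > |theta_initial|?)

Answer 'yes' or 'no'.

Initial: x=9.0000 theta=-0.5000
After 1 (propagate distance d=18): x=0.0000 theta=-0.5000
After 2 (thin lens f=44): x=0.0000 theta=-0.5000
After 3 (propagate distance d=15): x=-7.5000 theta=-0.5000
After 4 (thin lens f=12): x=-7.5000 theta=0.1250
After 5 (propagate distance d=35): x=-3.1250 theta=0.1250
After 6 (thin lens f=39): x=-3.1250 theta=8/39 (≈0.2051)
After 7 (propagate distance d=31): x=1009/312 (≈3.2340) theta=8/39 (≈0.2051)
After 8 (thin lens f=-45): x=1009/312 (≈3.2340) theta=3889/14040 (≈0.2770)
After 9 (propagate distance d=21 (to screen)): x=21179/2340 (≈9.0509) theta=3889/14040 (≈0.2770)
|theta_initial|=0.5000 |theta_final|=3889/14040 (≈0.2770) -> not increased

Answer: no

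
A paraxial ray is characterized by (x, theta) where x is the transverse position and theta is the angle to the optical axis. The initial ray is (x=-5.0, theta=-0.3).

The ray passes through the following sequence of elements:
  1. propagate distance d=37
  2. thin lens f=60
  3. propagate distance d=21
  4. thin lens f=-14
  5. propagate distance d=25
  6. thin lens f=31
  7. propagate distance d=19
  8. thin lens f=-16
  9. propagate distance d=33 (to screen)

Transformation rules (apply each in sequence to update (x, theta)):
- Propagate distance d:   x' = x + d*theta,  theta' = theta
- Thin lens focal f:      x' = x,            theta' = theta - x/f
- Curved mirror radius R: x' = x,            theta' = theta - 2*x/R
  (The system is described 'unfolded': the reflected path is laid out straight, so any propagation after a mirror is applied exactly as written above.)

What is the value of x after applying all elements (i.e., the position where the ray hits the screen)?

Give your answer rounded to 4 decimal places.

Initial: x=-5.0000 theta=-0.3000
After 1 (propagate distance d=37): x=-16.1000 theta=-0.3000
After 2 (thin lens f=60): x=-16.1000 theta=-19/600 (≈-0.0317)
After 3 (propagate distance d=21): x=-16.7650 theta=-19/600 (≈-0.0317)
After 4 (thin lens f=-14): x=-16.7650 theta=-59/48 (≈-1.2292)
After 5 (propagate distance d=25): x=-56993/1200 (≈-47.4942) theta=-59/48 (≈-1.2292)
After 6 (thin lens f=31): x=-56993/1200 (≈-47.4942) theta=939/3100 (≈0.3029)
After 7 (propagate distance d=19): x=-1552691/37200 (≈-41.7390) theta=939/3100 (≈0.3029)
After 8 (thin lens f=-16): x=-1552691/37200 (≈-41.7390) theta=-1372403/595200 (≈-2.3058)
After 9 (propagate distance d=33 (to screen)): x=-14026471/119040 (≈-117.8299) theta=-1372403/595200 (≈-2.3058)
Rounded to 4 decimal places: x = -117.8299

Answer: -117.8299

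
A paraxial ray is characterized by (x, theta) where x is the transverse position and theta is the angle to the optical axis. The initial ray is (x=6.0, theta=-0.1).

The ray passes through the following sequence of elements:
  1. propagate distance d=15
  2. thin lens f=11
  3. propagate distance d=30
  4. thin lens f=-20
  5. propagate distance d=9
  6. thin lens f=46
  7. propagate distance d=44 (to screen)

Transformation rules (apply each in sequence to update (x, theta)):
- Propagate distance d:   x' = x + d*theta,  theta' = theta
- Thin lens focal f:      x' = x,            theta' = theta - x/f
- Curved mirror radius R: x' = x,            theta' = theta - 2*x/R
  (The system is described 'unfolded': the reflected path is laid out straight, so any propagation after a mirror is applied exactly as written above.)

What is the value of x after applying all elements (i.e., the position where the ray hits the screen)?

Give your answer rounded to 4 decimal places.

Answer: -46.9784

Derivation:
Initial: x=6.0000 theta=-0.1000
After 1 (propagate distance d=15): x=4.5000 theta=-0.1000
After 2 (thin lens f=11): x=4.5000 theta=-28/55 (≈-0.5091)
After 3 (propagate distance d=30): x=-237/22 (≈-10.7727) theta=-28/55 (≈-0.5091)
After 4 (thin lens f=-20): x=-237/22 (≈-10.7727) theta=-461/440 (≈-1.0477)
After 5 (propagate distance d=9): x=-8889/440 (≈-20.2023) theta=-461/440 (≈-1.0477)
After 6 (thin lens f=46): x=-8889/440 (≈-20.2023) theta=-12317/20240 (≈-0.6085)
After 7 (propagate distance d=44 (to screen)): x=-475421/10120 (≈-46.9784) theta=-12317/20240 (≈-0.6085)
Rounded to 4 decimal places: x = -46.9784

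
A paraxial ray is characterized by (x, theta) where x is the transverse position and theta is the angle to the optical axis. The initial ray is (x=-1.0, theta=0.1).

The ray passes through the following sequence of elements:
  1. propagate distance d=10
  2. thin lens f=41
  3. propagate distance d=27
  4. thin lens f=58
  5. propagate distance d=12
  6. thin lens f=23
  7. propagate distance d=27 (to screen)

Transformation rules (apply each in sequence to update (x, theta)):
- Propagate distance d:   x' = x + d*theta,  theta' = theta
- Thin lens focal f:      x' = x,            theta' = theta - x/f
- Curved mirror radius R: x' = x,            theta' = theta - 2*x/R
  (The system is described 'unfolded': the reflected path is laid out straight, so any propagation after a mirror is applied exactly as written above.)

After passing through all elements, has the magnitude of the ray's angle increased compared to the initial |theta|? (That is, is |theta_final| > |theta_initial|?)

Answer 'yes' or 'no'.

Initial: x=-1.0000 theta=0.1000
After 1 (propagate distance d=10): x=0.0000 theta=0.1000
After 2 (thin lens f=41): x=0.0000 theta=0.1000
After 3 (propagate distance d=27): x=2.7000 theta=0.1000
After 4 (thin lens f=58): x=2.7000 theta=31/580 (≈0.0534)
After 5 (propagate distance d=12): x=969/290 (≈3.3414) theta=31/580 (≈0.0534)
After 6 (thin lens f=23): x=969/290 (≈3.3414) theta=-245/2668 (≈-0.0918)
After 7 (propagate distance d=27 (to screen)): x=11499/13340 (≈0.8620) theta=-245/2668 (≈-0.0918)
|theta_initial|=0.1000 |theta_final|=245/2668 (≈0.0918) -> not increased

Answer: no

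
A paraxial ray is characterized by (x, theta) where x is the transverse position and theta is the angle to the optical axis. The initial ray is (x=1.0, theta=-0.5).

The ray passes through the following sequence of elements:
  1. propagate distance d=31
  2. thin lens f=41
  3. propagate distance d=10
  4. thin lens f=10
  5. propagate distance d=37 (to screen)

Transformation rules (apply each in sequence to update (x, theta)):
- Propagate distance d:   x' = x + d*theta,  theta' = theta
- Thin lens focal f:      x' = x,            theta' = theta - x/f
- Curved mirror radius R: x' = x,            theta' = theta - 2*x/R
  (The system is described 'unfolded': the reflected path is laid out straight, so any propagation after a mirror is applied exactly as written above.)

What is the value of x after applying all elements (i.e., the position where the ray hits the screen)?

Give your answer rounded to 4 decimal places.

Initial: x=1.0000 theta=-0.5000
After 1 (propagate distance d=31): x=-14.5000 theta=-0.5000
After 2 (thin lens f=41): x=-14.5000 theta=-6/41 (≈-0.1463)
After 3 (propagate distance d=10): x=-1309/82 (≈-15.9634) theta=-6/41 (≈-0.1463)
After 4 (thin lens f=10): x=-1309/82 (≈-15.9634) theta=1.4500
After 5 (propagate distance d=37 (to screen)): x=30903/820 (≈37.6866) theta=1.4500
Rounded to 4 decimal places: x = 37.6866

Answer: 37.6866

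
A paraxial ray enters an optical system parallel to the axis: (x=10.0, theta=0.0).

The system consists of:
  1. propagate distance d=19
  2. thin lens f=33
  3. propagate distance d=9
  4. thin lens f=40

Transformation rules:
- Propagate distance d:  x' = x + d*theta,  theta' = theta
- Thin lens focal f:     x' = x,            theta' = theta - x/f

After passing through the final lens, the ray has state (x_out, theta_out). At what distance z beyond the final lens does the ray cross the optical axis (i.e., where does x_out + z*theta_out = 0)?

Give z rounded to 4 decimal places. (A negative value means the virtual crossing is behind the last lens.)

Initial: x=10.0000 theta=0.0000
After 1 (propagate distance d=19): x=10.0000 theta=0.0000
After 2 (thin lens f=33): x=10.0000 theta=-10/33 (≈-0.3030)
After 3 (propagate distance d=9): x=80/11 (≈7.2727) theta=-10/33 (≈-0.3030)
After 4 (thin lens f=40): x=80/11 (≈7.2727) theta=-16/33 (≈-0.4848)
z_focus = -x_out/theta_out = -(80/11)/(-16/33) = 15.0000
Rounded to 4 decimal places: z = 15.0000

Answer: 15.0000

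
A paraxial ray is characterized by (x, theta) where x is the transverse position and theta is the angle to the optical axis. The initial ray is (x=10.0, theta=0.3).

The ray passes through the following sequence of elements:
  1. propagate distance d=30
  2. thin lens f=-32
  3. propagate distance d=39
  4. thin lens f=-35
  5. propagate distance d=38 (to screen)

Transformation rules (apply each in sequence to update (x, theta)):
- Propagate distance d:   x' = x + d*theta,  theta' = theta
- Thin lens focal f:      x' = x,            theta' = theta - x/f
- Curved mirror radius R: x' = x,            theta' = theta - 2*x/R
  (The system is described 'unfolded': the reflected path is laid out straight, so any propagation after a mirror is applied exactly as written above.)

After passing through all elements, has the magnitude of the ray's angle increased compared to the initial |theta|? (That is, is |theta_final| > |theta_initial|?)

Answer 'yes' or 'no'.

Answer: yes

Derivation:
Initial: x=10.0000 theta=0.3000
After 1 (propagate distance d=30): x=19.0000 theta=0.3000
After 2 (thin lens f=-32): x=19.0000 theta=143/160 (≈0.8938)
After 3 (propagate distance d=39): x=8617/160 (≈53.8563) theta=143/160 (≈0.8938)
After 4 (thin lens f=-35): x=8617/160 (≈53.8563) theta=2.4325
After 5 (propagate distance d=38 (to screen)): x=117033/800 (≈146.2913) theta=2.4325
|theta_initial|=0.3000 |theta_final|=2.4325 -> increased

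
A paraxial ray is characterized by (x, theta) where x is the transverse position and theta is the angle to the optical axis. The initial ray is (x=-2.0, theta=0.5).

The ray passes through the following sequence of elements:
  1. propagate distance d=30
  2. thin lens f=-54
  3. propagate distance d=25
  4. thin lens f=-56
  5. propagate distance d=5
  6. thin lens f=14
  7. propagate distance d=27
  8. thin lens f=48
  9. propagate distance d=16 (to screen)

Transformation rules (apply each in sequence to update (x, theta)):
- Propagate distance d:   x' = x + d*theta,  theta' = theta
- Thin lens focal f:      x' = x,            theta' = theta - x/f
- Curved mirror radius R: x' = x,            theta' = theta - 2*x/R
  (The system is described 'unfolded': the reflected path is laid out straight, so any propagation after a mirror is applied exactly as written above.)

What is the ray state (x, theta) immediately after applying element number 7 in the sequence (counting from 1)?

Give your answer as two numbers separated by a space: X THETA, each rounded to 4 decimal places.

Initial: x=-2.0000 theta=0.5000
After 1 (propagate distance d=30): x=13.0000 theta=0.5000
After 2 (thin lens f=-54): x=13.0000 theta=20/27 (≈0.7407)
After 3 (propagate distance d=25): x=851/27 (≈31.5185) theta=20/27 (≈0.7407)
After 4 (thin lens f=-56): x=851/27 (≈31.5185) theta=73/56 (≈1.3036)
After 5 (propagate distance d=5): x=57511/1512 (≈38.0364) theta=73/56 (≈1.3036)
After 6 (thin lens f=14): x=57511/1512 (≈38.0364) theta=-29917/21168 (≈-1.4133)
After 7 (propagate distance d=27): x=-2605/21168 (≈-0.1231) theta=-29917/21168 (≈-1.4133)
Rounded to 4 decimal places: x = -0.1231, theta = -1.4133

Answer: -0.1231 -1.4133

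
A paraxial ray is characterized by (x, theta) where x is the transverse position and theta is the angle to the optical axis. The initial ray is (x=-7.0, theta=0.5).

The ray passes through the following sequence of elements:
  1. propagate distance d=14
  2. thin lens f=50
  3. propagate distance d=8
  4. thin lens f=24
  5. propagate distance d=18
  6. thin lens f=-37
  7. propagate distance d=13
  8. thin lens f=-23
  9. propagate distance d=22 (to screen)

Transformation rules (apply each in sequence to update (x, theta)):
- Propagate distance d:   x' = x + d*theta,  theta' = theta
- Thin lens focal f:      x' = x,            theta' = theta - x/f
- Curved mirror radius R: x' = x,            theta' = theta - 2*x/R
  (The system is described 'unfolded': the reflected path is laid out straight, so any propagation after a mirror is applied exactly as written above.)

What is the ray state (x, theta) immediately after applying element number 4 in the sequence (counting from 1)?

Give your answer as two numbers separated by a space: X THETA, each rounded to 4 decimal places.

Answer: 4.0000 0.3333

Derivation:
Initial: x=-7.0000 theta=0.5000
After 1 (propagate distance d=14): x=0.0000 theta=0.5000
After 2 (thin lens f=50): x=0.0000 theta=0.5000
After 3 (propagate distance d=8): x=4.0000 theta=0.5000
After 4 (thin lens f=24): x=4.0000 theta=1/3 (≈0.3333)
Rounded to 4 decimal places: x = 4.0000, theta = 0.3333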